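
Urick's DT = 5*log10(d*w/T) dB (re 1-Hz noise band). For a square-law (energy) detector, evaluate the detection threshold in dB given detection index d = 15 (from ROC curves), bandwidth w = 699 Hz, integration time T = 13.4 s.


DT = 5*log10(d*w/T) = 5*log10(15 * 699 / 13.4) = 5*log10(782.46) = 14.47

14.47 dB


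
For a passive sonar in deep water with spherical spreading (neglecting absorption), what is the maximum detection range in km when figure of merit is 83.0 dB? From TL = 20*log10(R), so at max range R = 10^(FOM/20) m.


14.13 km


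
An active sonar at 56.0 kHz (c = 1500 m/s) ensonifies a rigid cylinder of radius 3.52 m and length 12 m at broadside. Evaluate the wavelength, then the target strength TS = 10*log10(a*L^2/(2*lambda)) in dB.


Step 1: lambda = c/f = 1500/56000 = 0.02679 m
Step 2: TS = 10*log10(a*L^2/(2*lambda)) = 10*log10(3.52*12^2/(2*0.02679)) = 39.76

39.76 dB


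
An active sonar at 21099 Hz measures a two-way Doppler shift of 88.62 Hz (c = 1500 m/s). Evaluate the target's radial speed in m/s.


From fd = 2*f*v/c, v = c*fd/(2*f) = 1500 * 88.62 / (2*21099) = 3.15

3.15 m/s


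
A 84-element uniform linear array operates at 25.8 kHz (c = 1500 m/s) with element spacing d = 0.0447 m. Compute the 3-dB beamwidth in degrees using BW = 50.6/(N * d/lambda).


0.78 deg


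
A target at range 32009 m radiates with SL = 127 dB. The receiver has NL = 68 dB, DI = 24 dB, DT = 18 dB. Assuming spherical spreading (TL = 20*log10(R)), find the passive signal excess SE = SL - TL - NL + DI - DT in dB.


Step 1: TL = 20*log10(32009) = 90.11 dB
Step 2: SE = 127 - 90.11 - 68 + 24 - 18 = -25.11

-25.11 dB


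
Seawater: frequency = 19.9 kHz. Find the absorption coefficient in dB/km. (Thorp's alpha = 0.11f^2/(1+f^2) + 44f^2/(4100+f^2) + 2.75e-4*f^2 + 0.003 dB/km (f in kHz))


f^2 = 396.01
alpha = 0.11*396.01/(1+396.01) + 44*396.01/(4100+396.01) + 2.75e-4*396.01 + 0.003 = 4.097

4.097 dB/km


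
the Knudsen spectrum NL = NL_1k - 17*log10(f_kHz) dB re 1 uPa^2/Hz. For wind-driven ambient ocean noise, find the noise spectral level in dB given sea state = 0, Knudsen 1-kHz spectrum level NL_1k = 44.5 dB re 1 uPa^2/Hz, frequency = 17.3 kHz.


23.45 dB


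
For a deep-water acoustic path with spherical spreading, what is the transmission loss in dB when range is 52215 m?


94.36 dB


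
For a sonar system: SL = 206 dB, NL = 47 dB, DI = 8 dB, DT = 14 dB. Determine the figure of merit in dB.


FOM = SL - NL + DI - DT = 206 - 47 + 8 - 14 = 153

153 dB


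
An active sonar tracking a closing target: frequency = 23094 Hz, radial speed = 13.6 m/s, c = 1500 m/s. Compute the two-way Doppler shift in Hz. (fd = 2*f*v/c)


fd = 2*f*v/c = 2 * 23094 * 13.6 / 1500 = 418.77

418.77 Hz


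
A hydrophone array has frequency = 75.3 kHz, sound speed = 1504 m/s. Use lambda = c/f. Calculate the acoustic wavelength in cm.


2.0 cm


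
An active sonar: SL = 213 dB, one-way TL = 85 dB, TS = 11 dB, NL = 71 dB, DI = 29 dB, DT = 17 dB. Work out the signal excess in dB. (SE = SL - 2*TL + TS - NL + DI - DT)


SE = SL - 2*TL + TS - NL + DI - DT = 213 - 2*85 + (11) - 71 + 29 - 17 = -5

-5 dB


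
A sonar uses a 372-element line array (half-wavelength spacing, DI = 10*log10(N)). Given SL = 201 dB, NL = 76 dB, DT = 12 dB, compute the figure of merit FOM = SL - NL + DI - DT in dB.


Step 1: DI = 10*log10(372) = 25.71 dB
Step 2: FOM = SL - NL + DI - DT = 201 - 76 + 25.71 - 12 = 138.71

138.71 dB


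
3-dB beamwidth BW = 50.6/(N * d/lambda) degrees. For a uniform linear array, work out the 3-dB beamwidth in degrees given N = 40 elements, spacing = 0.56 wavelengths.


BW = 50.6 / (40 * 0.56) = 50.6 / 22.4 = 2.26

2.26 deg


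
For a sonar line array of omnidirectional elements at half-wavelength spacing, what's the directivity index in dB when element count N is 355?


25.5 dB


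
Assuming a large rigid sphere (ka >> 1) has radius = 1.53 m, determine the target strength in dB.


TS = 10*log10(1.53^2 / 4) = 10*log10(0.585225) = -2.33

-2.33 dB


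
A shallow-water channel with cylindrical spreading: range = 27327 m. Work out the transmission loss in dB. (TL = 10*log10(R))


44.37 dB


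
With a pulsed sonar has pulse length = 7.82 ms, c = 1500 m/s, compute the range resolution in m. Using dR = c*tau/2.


dR = c*tau/2 = 1500 * 7.82e-3 / 2 = 5.865

5.865 m


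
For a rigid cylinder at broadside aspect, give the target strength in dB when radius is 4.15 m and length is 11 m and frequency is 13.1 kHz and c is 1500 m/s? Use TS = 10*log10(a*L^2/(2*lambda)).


lambda = 1500/13100 = 0.1145 m
TS = 10*log10(4.15*11^2/(2*0.1145)) = 33.41

33.41 dB


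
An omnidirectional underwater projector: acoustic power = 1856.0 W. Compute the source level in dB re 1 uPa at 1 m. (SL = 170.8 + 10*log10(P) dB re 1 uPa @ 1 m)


SL = 170.8 + 10*log10(1856.0) = 170.8 + 32.69 = 203.49

203.49 dB


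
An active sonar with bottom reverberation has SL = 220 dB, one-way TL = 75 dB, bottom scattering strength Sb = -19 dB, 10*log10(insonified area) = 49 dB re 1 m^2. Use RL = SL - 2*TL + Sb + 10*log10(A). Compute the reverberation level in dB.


100 dB


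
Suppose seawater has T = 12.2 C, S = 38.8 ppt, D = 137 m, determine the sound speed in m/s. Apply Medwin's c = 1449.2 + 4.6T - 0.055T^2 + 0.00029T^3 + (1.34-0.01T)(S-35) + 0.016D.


c = 1449.2 + 4.6*12.2 - 0.055*12.2^2 + 0.00029*12.2^3 + (1.34 - 0.01*12.2)*(38.8 - 35) + 0.016*137 = 1504.48

1504.48 m/s


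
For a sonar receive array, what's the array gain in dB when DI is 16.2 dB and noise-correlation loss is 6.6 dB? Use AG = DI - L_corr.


AG = DI - L_corr = 16.2 - 6.6 = 9.6

9.6 dB


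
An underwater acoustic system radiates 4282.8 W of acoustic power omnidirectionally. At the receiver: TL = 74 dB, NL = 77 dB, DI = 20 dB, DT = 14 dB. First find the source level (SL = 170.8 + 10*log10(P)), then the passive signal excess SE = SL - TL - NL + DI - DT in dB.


Step 1: SL = 170.8 + 10*log10(4282.8) = 207.12 dB
Step 2: SE = SL - TL - NL + DI - DT = 207.12 - 74 - 77 + 20 - 14 = 62.12

62.12 dB


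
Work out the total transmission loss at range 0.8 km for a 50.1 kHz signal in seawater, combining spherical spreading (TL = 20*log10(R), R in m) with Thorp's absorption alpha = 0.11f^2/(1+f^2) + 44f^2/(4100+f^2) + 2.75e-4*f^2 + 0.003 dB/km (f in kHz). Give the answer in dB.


72.07 dB


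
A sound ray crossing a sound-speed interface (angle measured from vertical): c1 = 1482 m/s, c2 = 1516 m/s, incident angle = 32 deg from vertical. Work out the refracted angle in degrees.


32.83 deg


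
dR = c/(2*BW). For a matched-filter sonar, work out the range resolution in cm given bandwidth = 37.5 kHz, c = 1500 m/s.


dR = c/(2*BW) = 1500 / (2 * 37.5e3) = 0.02 m = 2.0 cm

2.0 cm


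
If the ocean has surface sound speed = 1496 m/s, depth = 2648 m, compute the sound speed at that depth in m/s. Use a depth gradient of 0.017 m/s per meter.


c = 1496 + 0.017 * 2648 = 1541.016

1541.016 m/s


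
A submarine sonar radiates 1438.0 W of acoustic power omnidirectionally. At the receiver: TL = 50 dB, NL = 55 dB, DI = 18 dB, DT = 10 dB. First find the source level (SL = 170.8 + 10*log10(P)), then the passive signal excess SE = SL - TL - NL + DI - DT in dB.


Step 1: SL = 170.8 + 10*log10(1438.0) = 202.38 dB
Step 2: SE = SL - TL - NL + DI - DT = 202.38 - 50 - 55 + 18 - 10 = 105.38

105.38 dB


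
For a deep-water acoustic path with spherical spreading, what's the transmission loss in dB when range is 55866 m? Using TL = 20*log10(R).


TL = 20*log10(55866) = 94.94

94.94 dB


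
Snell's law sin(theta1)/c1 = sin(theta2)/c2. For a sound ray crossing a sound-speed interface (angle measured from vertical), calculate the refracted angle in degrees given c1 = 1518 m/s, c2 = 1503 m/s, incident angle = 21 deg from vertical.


sin(theta2) = (c2/c1)*sin(theta1) = (1503/1518)*sin(21 deg) = 0.35483
theta2 = arcsin(0.35483) = 20.78

20.78 deg


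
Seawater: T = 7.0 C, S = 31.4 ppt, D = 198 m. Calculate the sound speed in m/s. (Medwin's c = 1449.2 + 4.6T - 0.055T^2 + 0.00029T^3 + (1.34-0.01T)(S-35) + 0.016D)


1477.4 m/s


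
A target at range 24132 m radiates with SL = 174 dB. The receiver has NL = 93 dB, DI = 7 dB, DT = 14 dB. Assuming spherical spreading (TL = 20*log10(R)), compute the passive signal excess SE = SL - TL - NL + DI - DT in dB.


Step 1: TL = 20*log10(24132) = 87.65 dB
Step 2: SE = 174 - 87.65 - 93 + 7 - 14 = -13.65

-13.65 dB


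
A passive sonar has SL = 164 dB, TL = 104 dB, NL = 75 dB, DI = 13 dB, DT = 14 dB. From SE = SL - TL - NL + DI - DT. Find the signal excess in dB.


SE = SL - TL - NL + DI - DT = 164 - 104 - 75 + 13 - 14 = -16

-16 dB


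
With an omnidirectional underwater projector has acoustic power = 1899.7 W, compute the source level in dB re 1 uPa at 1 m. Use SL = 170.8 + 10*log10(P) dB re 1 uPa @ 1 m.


203.59 dB


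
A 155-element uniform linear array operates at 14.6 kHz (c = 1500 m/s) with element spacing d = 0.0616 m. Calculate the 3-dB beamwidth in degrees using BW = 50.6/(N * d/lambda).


0.54 deg


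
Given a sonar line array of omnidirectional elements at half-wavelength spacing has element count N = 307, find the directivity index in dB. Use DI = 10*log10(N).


DI = 10*log10(307) = 24.87

24.87 dB


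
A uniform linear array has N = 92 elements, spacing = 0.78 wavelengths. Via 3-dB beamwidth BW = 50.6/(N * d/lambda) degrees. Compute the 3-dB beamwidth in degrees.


BW = 50.6 / (92 * 0.78) = 50.6 / 71.76 = 0.71

0.71 deg


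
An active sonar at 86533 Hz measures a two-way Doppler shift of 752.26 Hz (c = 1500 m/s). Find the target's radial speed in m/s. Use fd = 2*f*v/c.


From fd = 2*f*v/c, v = c*fd/(2*f) = 1500 * 752.26 / (2*86533) = 6.52

6.52 m/s


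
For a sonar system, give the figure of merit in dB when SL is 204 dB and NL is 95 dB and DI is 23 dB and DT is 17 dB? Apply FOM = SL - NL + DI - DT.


FOM = SL - NL + DI - DT = 204 - 95 + 23 - 17 = 115

115 dB


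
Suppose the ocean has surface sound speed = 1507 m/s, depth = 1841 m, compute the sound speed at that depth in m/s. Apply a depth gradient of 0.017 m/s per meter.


1538.297 m/s


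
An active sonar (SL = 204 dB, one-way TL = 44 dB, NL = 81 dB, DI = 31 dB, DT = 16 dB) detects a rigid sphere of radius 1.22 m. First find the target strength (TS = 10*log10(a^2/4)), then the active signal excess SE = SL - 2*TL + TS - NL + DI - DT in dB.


Step 1: TS = 10*log10(1.22^2/4) = -4.29 dB
Step 2: SE = SL - 2*TL + TS - NL + DI - DT = 204 - 2*44 + (-4.29) - 81 + 31 - 16 = 45.71

45.71 dB


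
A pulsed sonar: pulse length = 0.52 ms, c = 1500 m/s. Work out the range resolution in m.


dR = c*tau/2 = 1500 * 0.52e-3 / 2 = 0.39

0.39 m


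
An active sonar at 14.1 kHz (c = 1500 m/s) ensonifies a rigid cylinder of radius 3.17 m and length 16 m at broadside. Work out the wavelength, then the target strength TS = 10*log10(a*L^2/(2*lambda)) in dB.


Step 1: lambda = c/f = 1500/14100 = 0.10638 m
Step 2: TS = 10*log10(a*L^2/(2*lambda)) = 10*log10(3.17*16^2/(2*0.10638)) = 35.81

35.81 dB


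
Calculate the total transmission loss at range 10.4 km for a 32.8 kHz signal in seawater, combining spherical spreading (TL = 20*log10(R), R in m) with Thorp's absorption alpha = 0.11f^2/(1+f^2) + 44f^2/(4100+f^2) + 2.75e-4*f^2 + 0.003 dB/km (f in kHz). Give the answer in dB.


Step 1 (Thorp): alpha = 0.11*1075.84/(1+1075.84) + 44*1075.84/(4100+1075.84) + 2.75e-4*1075.84 + 0.003 = 9.5545 dB/km
Step 2: TL_spread = 20*log10(10400) = 80.34 dB
Step 3: TL_abs = alpha*R = 9.5545 * 10.4 = 99.37 dB
Step 4: TL_total = 80.34 + 99.37 = 179.71

179.71 dB


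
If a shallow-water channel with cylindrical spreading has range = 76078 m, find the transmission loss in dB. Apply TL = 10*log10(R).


TL = 10*log10(76078) = 48.81

48.81 dB


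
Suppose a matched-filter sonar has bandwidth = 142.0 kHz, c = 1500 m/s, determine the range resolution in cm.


0.53 cm


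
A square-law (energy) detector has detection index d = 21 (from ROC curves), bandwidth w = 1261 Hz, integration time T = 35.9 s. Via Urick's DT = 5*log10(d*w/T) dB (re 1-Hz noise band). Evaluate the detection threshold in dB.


DT = 5*log10(d*w/T) = 5*log10(21 * 1261 / 35.9) = 5*log10(737.63) = 14.34

14.34 dB


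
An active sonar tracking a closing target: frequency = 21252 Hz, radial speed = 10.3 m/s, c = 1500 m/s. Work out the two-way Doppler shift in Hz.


291.86 Hz


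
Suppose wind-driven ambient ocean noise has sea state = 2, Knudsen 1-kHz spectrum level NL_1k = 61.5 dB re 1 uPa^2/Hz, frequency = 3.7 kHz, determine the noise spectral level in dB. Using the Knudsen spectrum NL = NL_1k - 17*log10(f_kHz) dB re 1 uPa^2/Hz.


NL = NL_1k - 17*log10(f_kHz) = 61.5 - 17*log10(3.7) = 61.5 - (9.66) = 51.84

51.84 dB


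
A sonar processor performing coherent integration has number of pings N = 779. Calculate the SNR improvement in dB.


28.92 dB


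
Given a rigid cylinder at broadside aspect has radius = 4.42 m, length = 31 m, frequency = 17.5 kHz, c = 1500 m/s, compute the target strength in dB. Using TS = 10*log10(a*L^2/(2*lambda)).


lambda = 1500/17500 = 0.08571 m
TS = 10*log10(4.42*31^2/(2*0.08571)) = 43.94

43.94 dB


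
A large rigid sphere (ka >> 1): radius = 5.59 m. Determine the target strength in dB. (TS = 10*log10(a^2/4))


TS = 10*log10(5.59^2 / 4) = 10*log10(7.812025) = 8.93

8.93 dB


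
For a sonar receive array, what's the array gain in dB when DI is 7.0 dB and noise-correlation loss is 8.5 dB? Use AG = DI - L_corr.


AG = DI - L_corr = 7.0 - 8.5 = -1.5

-1.5 dB


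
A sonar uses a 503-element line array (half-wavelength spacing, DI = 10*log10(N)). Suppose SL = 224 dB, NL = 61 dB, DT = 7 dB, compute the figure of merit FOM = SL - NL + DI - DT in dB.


183.02 dB


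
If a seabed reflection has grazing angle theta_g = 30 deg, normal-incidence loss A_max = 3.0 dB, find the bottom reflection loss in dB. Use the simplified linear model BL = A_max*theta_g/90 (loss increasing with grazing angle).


1.0 dB


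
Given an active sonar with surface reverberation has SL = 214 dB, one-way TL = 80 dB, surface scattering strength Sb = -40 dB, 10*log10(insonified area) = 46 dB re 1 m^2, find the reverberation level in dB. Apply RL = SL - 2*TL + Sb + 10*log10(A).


60 dB


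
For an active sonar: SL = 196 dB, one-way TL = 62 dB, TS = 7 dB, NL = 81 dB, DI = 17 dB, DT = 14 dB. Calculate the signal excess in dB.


SE = SL - 2*TL + TS - NL + DI - DT = 196 - 2*62 + (7) - 81 + 17 - 14 = 1

1 dB


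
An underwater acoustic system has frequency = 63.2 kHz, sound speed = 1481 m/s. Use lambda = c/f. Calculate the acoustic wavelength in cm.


lambda = c/f = 1481 / 63200 = 0.0234 m = 2.34 cm

2.34 cm


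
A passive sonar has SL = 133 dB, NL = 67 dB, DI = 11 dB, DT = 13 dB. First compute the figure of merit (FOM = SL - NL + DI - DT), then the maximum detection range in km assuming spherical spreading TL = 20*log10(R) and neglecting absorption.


Step 1: FOM = SL - NL + DI - DT = 133 - 67 + 11 - 13 = 64 dB
Step 2: at max range FOM = TL = 20*log10(R), so R = 10^(64/20) = 1584.89 m = 1.58 km

1.58 km


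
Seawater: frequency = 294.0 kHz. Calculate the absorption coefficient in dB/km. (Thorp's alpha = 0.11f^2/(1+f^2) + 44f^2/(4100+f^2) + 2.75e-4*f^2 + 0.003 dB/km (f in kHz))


f^2 = 86436.0
alpha = 0.11*86436.0/(1+86436.0) + 44*86436.0/(4100+86436.0) + 2.75e-4*86436.0 + 0.003 = 65.89

65.89 dB/km


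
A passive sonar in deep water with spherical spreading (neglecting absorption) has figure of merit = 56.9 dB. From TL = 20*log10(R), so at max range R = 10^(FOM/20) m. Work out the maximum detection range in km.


At max range FOM = TL, so 20*log10(R) = 56.9
R = 10^(56.9/20) = 699.84 m = 0.7 km

0.7 km


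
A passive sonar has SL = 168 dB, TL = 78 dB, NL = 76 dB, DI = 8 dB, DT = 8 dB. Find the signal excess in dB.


SE = SL - TL - NL + DI - DT = 168 - 78 - 76 + 8 - 8 = 14

14 dB


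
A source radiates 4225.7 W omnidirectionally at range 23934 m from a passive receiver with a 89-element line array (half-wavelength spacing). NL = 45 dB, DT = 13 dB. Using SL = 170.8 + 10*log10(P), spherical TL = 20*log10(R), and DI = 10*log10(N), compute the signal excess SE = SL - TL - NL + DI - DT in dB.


Step 1: SL = 170.8 + 10*log10(4225.7) = 207.06 dB
Step 2: TL = 20*log10(23934) = 87.58 dB
Step 3: DI = 10*log10(89) = 19.49 dB
Step 4: SE = SL - TL - NL + DI - DT = 207.06 - 87.58 - 45 + 19.49 - 13 = 80.97

80.97 dB


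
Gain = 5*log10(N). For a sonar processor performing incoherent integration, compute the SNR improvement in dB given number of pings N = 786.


Gain = 5*log10(786) = 14.48

14.48 dB


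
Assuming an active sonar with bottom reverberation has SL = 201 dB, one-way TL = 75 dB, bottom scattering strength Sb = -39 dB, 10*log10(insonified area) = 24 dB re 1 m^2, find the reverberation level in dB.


36 dB


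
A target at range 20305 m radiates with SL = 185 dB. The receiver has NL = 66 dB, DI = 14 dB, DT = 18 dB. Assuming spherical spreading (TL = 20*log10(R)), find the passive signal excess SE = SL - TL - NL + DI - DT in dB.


Step 1: TL = 20*log10(20305) = 86.15 dB
Step 2: SE = 185 - 86.15 - 66 + 14 - 18 = 28.85

28.85 dB


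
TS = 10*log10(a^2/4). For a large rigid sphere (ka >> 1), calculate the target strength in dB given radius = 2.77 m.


2.83 dB


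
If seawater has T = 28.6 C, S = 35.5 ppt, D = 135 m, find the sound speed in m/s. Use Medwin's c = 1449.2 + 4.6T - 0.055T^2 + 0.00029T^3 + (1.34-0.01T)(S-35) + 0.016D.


c = 1449.2 + 4.6*28.6 - 0.055*28.6^2 + 0.00029*28.6^3 + (1.34 - 0.01*28.6)*(35.5 - 35) + 0.016*135 = 1545.24

1545.24 m/s


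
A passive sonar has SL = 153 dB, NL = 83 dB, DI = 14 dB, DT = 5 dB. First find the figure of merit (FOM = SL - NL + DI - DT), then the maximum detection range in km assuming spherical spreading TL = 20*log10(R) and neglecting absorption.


Step 1: FOM = SL - NL + DI - DT = 153 - 83 + 14 - 5 = 79 dB
Step 2: at max range FOM = TL = 20*log10(R), so R = 10^(79/20) = 8912.51 m = 8.91 km

8.91 km


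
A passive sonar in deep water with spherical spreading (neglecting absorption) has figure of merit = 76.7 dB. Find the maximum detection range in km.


At max range FOM = TL, so 20*log10(R) = 76.7
R = 10^(76.7/20) = 6839.12 m = 6.84 km

6.84 km


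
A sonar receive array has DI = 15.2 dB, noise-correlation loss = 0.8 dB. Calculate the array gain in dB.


AG = DI - L_corr = 15.2 - 0.8 = 14.4

14.4 dB


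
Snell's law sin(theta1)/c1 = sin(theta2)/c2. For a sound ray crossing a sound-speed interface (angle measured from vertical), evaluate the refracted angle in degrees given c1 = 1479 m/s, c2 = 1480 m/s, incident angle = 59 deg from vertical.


sin(theta2) = (c2/c1)*sin(theta1) = (1480/1479)*sin(59 deg) = 0.85775
theta2 = arcsin(0.85775) = 59.06

59.06 deg


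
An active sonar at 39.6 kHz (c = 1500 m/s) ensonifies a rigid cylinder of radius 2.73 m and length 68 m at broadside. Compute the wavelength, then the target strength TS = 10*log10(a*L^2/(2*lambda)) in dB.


Step 1: lambda = c/f = 1500/39600 = 0.03788 m
Step 2: TS = 10*log10(a*L^2/(2*lambda)) = 10*log10(2.73*68^2/(2*0.03788)) = 52.22

52.22 dB


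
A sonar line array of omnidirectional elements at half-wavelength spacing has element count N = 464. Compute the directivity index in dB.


DI = 10*log10(464) = 26.67

26.67 dB


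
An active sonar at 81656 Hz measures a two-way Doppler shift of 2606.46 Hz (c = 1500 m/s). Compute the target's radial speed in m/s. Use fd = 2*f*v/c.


23.94 m/s


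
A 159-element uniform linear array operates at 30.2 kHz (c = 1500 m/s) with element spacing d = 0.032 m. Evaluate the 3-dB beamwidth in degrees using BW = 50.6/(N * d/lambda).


0.49 deg


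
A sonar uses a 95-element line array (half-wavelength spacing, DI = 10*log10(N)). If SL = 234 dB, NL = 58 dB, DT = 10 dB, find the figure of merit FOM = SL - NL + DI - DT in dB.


Step 1: DI = 10*log10(95) = 19.78 dB
Step 2: FOM = SL - NL + DI - DT = 234 - 58 + 19.78 - 10 = 185.78

185.78 dB


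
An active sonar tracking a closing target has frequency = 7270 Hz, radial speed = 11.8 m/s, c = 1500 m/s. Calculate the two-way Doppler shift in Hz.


fd = 2*f*v/c = 2 * 7270 * 11.8 / 1500 = 114.38

114.38 Hz


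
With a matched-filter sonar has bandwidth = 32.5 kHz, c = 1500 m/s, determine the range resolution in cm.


dR = c/(2*BW) = 1500 / (2 * 32.5e3) = 0.0231 m = 2.31 cm

2.31 cm


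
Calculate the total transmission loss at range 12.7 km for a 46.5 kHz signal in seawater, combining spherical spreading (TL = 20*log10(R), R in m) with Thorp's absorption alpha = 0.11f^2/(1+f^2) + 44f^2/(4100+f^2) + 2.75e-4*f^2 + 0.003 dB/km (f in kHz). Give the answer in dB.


Step 1 (Thorp): alpha = 0.11*2162.25/(1+2162.25) + 44*2162.25/(4100+2162.25) + 2.75e-4*2162.25 + 0.003 = 15.9 dB/km
Step 2: TL_spread = 20*log10(12700) = 82.08 dB
Step 3: TL_abs = alpha*R = 15.9 * 12.7 = 201.93 dB
Step 4: TL_total = 82.08 + 201.93 = 284.01

284.01 dB


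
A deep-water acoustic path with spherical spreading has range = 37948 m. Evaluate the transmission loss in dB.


TL = 20*log10(37948) = 91.58

91.58 dB


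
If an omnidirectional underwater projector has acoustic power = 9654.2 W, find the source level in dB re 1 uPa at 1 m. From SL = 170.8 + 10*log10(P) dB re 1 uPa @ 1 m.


210.65 dB


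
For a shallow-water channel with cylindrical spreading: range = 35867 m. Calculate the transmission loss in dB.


TL = 10*log10(35867) = 45.55

45.55 dB


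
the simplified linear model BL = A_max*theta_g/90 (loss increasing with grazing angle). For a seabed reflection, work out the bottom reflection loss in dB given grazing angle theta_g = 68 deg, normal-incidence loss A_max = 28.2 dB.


BL = A_max * theta_g / 90 = 28.2 * 68 / 90 = 21.31

21.31 dB


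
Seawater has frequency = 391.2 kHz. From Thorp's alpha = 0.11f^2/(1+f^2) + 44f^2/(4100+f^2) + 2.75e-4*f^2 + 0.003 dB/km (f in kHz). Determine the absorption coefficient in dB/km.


f^2 = 153037.44
alpha = 0.11*153037.44/(1+153037.44) + 44*153037.44/(4100+153037.44) + 2.75e-4*153037.44 + 0.003 = 85.05

85.05 dB/km


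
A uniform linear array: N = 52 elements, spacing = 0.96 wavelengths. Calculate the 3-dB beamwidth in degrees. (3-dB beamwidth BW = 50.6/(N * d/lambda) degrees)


1.01 deg


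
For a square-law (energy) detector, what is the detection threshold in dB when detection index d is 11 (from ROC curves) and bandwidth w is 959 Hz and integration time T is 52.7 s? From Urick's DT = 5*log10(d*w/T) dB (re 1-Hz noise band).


DT = 5*log10(d*w/T) = 5*log10(11 * 959 / 52.7) = 5*log10(200.17) = 11.51

11.51 dB


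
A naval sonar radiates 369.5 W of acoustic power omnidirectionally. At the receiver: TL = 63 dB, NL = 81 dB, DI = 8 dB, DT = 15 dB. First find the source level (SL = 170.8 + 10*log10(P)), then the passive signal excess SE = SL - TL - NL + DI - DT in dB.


Step 1: SL = 170.8 + 10*log10(369.5) = 196.48 dB
Step 2: SE = SL - TL - NL + DI - DT = 196.48 - 63 - 81 + 8 - 15 = 45.48

45.48 dB


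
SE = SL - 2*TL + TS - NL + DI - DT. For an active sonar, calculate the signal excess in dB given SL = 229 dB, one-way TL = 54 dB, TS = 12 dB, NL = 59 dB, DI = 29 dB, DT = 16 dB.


87 dB


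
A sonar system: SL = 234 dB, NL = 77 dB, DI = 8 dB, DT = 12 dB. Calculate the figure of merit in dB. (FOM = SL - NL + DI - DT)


FOM = SL - NL + DI - DT = 234 - 77 + 8 - 12 = 153

153 dB


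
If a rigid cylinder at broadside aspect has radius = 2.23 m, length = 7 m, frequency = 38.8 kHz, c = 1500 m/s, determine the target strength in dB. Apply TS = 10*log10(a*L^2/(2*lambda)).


lambda = 1500/38800 = 0.03866 m
TS = 10*log10(2.23*7^2/(2*0.03866)) = 31.5

31.5 dB


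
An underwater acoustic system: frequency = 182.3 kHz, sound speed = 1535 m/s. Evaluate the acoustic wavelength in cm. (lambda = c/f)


0.84 cm


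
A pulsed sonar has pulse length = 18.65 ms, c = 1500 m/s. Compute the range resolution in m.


dR = c*tau/2 = 1500 * 18.65e-3 / 2 = 13.9875

13.9875 m


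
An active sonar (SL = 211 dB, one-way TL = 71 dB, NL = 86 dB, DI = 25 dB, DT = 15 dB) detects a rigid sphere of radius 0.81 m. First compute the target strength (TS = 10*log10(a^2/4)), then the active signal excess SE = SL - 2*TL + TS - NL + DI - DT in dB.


Step 1: TS = 10*log10(0.81^2/4) = -7.85 dB
Step 2: SE = SL - 2*TL + TS - NL + DI - DT = 211 - 2*71 + (-7.85) - 86 + 25 - 15 = -14.85

-14.85 dB


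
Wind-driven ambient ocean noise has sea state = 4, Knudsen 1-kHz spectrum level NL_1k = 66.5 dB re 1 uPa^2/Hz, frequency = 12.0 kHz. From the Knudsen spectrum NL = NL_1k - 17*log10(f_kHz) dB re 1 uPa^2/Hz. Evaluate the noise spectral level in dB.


NL = NL_1k - 17*log10(f_kHz) = 66.5 - 17*log10(12.0) = 66.5 - (18.35) = 48.15

48.15 dB


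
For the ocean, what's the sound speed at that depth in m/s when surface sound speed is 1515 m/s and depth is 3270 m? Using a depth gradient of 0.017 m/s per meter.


c = 1515 + 0.017 * 3270 = 1570.59

1570.59 m/s


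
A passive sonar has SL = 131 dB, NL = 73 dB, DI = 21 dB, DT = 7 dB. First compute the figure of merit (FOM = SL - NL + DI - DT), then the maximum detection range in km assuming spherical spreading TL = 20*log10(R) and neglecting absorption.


Step 1: FOM = SL - NL + DI - DT = 131 - 73 + 21 - 7 = 72 dB
Step 2: at max range FOM = TL = 20*log10(R), so R = 10^(72/20) = 3981.07 m = 3.98 km

3.98 km


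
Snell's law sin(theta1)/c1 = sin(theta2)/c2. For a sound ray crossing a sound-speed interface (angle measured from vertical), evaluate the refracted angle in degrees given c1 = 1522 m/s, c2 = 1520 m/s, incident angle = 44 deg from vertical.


43.93 deg


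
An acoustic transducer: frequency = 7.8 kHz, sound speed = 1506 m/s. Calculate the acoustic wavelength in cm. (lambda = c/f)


lambda = c/f = 1506 / 7800 = 0.1931 m = 19.31 cm

19.31 cm


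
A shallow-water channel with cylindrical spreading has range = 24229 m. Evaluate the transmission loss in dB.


43.84 dB


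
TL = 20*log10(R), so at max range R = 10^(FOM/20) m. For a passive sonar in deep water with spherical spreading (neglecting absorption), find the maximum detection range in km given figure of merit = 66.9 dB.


2.21 km


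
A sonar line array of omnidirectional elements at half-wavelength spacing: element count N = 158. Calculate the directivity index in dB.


21.99 dB


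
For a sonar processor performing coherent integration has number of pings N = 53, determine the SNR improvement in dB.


Gain = 10*log10(53) = 17.24

17.24 dB


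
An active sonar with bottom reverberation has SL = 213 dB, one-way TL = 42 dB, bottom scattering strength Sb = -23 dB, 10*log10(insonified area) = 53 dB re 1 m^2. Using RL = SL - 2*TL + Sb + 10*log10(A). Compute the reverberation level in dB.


159 dB


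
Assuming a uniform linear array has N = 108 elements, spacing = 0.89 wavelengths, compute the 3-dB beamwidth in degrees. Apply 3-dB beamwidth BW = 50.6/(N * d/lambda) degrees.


BW = 50.6 / (108 * 0.89) = 50.6 / 96.12 = 0.53

0.53 deg


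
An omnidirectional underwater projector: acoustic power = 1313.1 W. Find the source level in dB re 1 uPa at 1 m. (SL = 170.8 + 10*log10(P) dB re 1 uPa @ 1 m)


SL = 170.8 + 10*log10(1313.1) = 170.8 + 31.18 = 201.98

201.98 dB


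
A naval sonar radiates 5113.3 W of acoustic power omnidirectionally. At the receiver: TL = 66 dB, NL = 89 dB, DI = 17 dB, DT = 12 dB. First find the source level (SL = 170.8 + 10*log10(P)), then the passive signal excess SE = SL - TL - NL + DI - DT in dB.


Step 1: SL = 170.8 + 10*log10(5113.3) = 207.89 dB
Step 2: SE = SL - TL - NL + DI - DT = 207.89 - 66 - 89 + 17 - 12 = 57.89

57.89 dB


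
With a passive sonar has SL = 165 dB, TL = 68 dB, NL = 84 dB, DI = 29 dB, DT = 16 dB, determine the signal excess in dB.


SE = SL - TL - NL + DI - DT = 165 - 68 - 84 + 29 - 16 = 26

26 dB


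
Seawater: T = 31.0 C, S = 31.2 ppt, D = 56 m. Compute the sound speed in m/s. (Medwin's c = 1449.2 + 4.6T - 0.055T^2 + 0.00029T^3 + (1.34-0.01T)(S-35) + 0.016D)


c = 1449.2 + 4.6*31.0 - 0.055*31.0^2 + 0.00029*31.0^3 + (1.34 - 0.01*31.0)*(31.2 - 35) + 0.016*56 = 1544.57

1544.57 m/s


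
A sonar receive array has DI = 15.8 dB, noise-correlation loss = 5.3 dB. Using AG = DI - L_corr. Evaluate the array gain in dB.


10.5 dB


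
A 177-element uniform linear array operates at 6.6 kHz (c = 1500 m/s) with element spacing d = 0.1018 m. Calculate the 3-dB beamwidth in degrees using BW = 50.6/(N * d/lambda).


0.64 deg


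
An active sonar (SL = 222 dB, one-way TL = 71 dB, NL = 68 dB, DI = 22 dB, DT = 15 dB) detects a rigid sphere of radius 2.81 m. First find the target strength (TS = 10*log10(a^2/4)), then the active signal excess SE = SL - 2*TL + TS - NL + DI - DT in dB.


Step 1: TS = 10*log10(2.81^2/4) = 2.95 dB
Step 2: SE = SL - 2*TL + TS - NL + DI - DT = 222 - 2*71 + (2.95) - 68 + 22 - 15 = 21.95

21.95 dB


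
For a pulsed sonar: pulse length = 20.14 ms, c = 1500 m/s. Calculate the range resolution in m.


dR = c*tau/2 = 1500 * 20.14e-3 / 2 = 15.105

15.105 m


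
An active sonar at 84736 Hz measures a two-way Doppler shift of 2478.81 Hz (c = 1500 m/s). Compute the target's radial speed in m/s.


From fd = 2*f*v/c, v = c*fd/(2*f) = 1500 * 2478.81 / (2*84736) = 21.94

21.94 m/s


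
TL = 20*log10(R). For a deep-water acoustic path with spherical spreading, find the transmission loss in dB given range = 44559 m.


92.98 dB


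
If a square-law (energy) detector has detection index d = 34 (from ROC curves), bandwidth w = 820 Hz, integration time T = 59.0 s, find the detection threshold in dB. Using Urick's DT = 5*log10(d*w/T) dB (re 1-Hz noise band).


DT = 5*log10(d*w/T) = 5*log10(34 * 820 / 59.0) = 5*log10(472.54) = 13.37

13.37 dB


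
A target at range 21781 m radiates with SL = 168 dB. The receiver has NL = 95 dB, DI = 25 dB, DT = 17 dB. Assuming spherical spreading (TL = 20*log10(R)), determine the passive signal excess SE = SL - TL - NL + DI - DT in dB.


-5.76 dB


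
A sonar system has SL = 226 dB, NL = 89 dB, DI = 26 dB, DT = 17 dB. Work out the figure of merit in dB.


FOM = SL - NL + DI - DT = 226 - 89 + 26 - 17 = 146

146 dB


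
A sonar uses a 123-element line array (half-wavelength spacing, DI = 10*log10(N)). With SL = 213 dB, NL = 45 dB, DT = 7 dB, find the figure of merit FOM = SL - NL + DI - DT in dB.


Step 1: DI = 10*log10(123) = 20.9 dB
Step 2: FOM = SL - NL + DI - DT = 213 - 45 + 20.9 - 7 = 181.9

181.9 dB


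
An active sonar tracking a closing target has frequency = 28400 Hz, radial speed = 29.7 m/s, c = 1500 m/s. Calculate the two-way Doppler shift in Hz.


1124.64 Hz


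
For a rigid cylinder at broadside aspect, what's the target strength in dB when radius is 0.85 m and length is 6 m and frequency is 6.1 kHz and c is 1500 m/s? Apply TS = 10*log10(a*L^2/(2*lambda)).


lambda = 1500/6100 = 0.2459 m
TS = 10*log10(0.85*6^2/(2*0.2459)) = 17.94

17.94 dB


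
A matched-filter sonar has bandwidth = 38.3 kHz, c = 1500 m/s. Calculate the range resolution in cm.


dR = c/(2*BW) = 1500 / (2 * 38.3e3) = 0.0196 m = 1.96 cm

1.96 cm


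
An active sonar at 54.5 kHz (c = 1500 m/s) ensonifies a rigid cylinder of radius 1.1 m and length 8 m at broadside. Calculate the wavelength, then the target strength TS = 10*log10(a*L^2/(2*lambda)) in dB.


Step 1: lambda = c/f = 1500/54500 = 0.02752 m
Step 2: TS = 10*log10(a*L^2/(2*lambda)) = 10*log10(1.1*8^2/(2*0.02752)) = 31.07

31.07 dB


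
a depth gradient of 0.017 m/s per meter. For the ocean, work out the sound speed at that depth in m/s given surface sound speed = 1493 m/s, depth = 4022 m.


c = 1493 + 0.017 * 4022 = 1561.374

1561.374 m/s


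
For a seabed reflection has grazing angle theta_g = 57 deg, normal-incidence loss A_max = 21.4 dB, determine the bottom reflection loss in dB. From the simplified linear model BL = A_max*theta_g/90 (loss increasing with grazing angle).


BL = A_max * theta_g / 90 = 21.4 * 57 / 90 = 13.55

13.55 dB


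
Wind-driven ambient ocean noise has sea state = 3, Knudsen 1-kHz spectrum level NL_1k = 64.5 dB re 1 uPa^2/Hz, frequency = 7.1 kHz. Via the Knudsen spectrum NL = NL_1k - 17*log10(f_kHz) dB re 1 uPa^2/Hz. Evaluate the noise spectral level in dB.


50.03 dB


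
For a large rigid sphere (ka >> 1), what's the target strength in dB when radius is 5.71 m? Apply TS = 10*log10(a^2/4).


9.11 dB


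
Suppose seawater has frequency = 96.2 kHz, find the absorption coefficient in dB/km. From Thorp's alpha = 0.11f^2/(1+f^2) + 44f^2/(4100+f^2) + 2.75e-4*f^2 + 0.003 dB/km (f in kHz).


f^2 = 9254.44
alpha = 0.11*9254.44/(1+9254.44) + 44*9254.44/(4100+9254.44) + 2.75e-4*9254.44 + 0.003 = 33.149

33.149 dB/km


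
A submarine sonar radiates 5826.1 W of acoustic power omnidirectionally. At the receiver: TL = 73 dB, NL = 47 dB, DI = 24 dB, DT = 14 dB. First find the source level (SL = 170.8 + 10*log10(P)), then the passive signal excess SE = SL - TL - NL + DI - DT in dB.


Step 1: SL = 170.8 + 10*log10(5826.1) = 208.45 dB
Step 2: SE = SL - TL - NL + DI - DT = 208.45 - 73 - 47 + 24 - 14 = 98.45

98.45 dB


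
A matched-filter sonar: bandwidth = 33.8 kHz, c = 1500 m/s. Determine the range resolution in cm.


dR = c/(2*BW) = 1500 / (2 * 33.8e3) = 0.0222 m = 2.22 cm

2.22 cm


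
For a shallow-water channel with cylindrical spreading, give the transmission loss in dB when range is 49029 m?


TL = 10*log10(49029) = 46.9

46.9 dB


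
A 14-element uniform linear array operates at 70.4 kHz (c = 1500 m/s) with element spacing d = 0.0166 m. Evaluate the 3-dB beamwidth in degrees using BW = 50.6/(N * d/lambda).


Step 1: lambda = 1500/70400 = 0.02131 m
Step 2: d/lambda = 0.0166/0.02131 = 0.779
Step 3: BW = 50.6/(N * d/lambda) = 50.6/(14 * 0.779) = 4.64

4.64 deg


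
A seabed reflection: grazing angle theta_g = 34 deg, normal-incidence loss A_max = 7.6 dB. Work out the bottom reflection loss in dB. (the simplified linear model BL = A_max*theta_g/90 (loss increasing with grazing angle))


BL = A_max * theta_g / 90 = 7.6 * 34 / 90 = 2.87

2.87 dB


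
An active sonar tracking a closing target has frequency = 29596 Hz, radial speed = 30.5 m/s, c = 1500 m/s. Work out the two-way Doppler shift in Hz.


fd = 2*f*v/c = 2 * 29596 * 30.5 / 1500 = 1203.57

1203.57 Hz


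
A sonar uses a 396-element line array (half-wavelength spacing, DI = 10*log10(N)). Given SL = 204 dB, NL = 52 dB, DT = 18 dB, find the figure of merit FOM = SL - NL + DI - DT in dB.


159.98 dB


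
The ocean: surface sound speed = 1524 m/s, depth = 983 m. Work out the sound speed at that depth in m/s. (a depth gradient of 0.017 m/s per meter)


c = 1524 + 0.017 * 983 = 1540.711

1540.711 m/s


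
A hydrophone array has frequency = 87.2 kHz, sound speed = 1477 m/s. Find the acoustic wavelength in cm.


1.69 cm


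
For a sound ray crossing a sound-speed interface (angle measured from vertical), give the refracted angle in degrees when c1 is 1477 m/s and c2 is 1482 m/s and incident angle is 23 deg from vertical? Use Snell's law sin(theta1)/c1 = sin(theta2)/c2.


23.08 deg


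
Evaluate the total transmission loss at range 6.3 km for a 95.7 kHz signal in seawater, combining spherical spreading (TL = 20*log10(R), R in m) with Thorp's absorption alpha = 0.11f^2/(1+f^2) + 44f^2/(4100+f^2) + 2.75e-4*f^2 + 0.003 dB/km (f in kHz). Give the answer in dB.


Step 1 (Thorp): alpha = 0.11*9158.49/(1+9158.49) + 44*9158.49/(4100+9158.49) + 2.75e-4*9158.49 + 0.003 = 33.0252 dB/km
Step 2: TL_spread = 20*log10(6300) = 75.99 dB
Step 3: TL_abs = alpha*R = 33.0252 * 6.3 = 208.06 dB
Step 4: TL_total = 75.99 + 208.06 = 284.05

284.05 dB


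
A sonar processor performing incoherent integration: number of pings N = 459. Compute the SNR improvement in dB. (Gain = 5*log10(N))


Gain = 5*log10(459) = 13.31

13.31 dB


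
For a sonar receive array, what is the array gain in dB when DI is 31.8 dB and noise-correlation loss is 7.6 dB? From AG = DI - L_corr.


AG = DI - L_corr = 31.8 - 7.6 = 24.2

24.2 dB


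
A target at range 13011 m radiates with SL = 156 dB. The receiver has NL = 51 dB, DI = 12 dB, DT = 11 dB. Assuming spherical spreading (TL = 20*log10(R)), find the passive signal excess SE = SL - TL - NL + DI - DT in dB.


23.71 dB


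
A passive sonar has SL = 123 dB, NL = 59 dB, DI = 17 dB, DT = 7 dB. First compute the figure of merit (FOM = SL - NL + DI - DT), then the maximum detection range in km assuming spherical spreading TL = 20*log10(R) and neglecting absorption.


Step 1: FOM = SL - NL + DI - DT = 123 - 59 + 17 - 7 = 74 dB
Step 2: at max range FOM = TL = 20*log10(R), so R = 10^(74/20) = 5011.87 m = 5.01 km

5.01 km


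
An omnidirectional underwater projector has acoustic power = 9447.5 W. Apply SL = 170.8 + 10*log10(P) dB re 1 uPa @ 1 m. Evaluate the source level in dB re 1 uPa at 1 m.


SL = 170.8 + 10*log10(9447.5) = 170.8 + 39.75 = 210.55

210.55 dB


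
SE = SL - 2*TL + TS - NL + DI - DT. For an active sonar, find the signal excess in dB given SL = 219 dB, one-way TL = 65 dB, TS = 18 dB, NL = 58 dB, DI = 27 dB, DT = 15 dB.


61 dB


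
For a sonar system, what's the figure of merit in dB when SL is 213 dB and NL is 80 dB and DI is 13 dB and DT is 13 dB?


133 dB


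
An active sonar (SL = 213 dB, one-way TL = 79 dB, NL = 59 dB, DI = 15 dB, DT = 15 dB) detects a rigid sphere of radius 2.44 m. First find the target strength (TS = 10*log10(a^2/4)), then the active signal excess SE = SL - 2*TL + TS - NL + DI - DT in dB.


Step 1: TS = 10*log10(2.44^2/4) = 1.73 dB
Step 2: SE = SL - 2*TL + TS - NL + DI - DT = 213 - 2*79 + (1.73) - 59 + 15 - 15 = -2.27

-2.27 dB


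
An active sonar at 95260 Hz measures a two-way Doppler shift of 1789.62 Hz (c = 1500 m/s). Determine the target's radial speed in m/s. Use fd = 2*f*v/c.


14.09 m/s


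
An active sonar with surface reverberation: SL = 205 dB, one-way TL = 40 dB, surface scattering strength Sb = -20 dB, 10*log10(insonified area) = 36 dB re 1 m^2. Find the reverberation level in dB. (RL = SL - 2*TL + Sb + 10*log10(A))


141 dB


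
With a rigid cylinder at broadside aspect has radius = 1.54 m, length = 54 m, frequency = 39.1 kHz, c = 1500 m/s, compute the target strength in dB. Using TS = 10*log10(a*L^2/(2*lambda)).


lambda = 1500/39100 = 0.03836 m
TS = 10*log10(1.54*54^2/(2*0.03836)) = 47.67

47.67 dB


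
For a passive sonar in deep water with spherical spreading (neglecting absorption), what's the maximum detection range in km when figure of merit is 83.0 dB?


14.13 km


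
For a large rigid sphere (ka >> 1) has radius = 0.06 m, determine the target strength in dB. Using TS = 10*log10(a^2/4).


TS = 10*log10(0.06^2 / 4) = 10*log10(0.0009) = -30.46

-30.46 dB


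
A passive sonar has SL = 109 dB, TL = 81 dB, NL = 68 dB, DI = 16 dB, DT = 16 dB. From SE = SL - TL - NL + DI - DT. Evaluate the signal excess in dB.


-40 dB


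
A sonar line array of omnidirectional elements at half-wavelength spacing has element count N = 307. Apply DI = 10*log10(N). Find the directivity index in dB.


DI = 10*log10(307) = 24.87

24.87 dB


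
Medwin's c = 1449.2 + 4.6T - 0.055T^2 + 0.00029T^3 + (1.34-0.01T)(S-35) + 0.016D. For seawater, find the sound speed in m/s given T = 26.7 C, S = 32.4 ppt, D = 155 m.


c = 1449.2 + 4.6*26.7 - 0.055*26.7^2 + 0.00029*26.7^3 + (1.34 - 0.01*26.7)*(32.4 - 35) + 0.016*155 = 1538.02

1538.02 m/s


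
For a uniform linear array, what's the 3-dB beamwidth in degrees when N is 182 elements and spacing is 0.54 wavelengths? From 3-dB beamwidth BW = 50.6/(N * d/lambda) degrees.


BW = 50.6 / (182 * 0.54) = 50.6 / 98.28 = 0.51

0.51 deg
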